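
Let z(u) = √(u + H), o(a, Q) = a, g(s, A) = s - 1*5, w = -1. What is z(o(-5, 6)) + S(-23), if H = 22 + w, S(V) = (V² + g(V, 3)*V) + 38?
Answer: 1215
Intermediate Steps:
g(s, A) = -5 + s (g(s, A) = s - 5 = -5 + s)
S(V) = 38 + V² + V*(-5 + V) (S(V) = (V² + (-5 + V)*V) + 38 = (V² + V*(-5 + V)) + 38 = 38 + V² + V*(-5 + V))
H = 21 (H = 22 - 1 = 21)
z(u) = √(21 + u) (z(u) = √(u + 21) = √(21 + u))
z(o(-5, 6)) + S(-23) = √(21 - 5) + (38 + (-23)² - 23*(-5 - 23)) = √16 + (38 + 529 - 23*(-28)) = 4 + (38 + 529 + 644) = 4 + 1211 = 1215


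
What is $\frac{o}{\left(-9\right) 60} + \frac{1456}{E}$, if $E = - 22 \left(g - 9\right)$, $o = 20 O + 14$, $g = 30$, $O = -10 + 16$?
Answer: $- \frac{10097}{2970} \approx -3.3997$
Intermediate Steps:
$O = 6$
$o = 134$ ($o = 20 \cdot 6 + 14 = 120 + 14 = 134$)
$E = -462$ ($E = - 22 \left(30 - 9\right) = \left(-22\right) 21 = -462$)
$\frac{o}{\left(-9\right) 60} + \frac{1456}{E} = \frac{134}{\left(-9\right) 60} + \frac{1456}{-462} = \frac{134}{-540} + 1456 \left(- \frac{1}{462}\right) = 134 \left(- \frac{1}{540}\right) - \frac{104}{33} = - \frac{67}{270} - \frac{104}{33} = - \frac{10097}{2970}$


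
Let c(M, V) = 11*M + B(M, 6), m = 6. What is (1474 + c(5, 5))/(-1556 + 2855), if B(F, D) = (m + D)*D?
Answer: 1601/1299 ≈ 1.2325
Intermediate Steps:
B(F, D) = D*(6 + D) (B(F, D) = (6 + D)*D = D*(6 + D))
c(M, V) = 72 + 11*M (c(M, V) = 11*M + 6*(6 + 6) = 11*M + 6*12 = 11*M + 72 = 72 + 11*M)
(1474 + c(5, 5))/(-1556 + 2855) = (1474 + (72 + 11*5))/(-1556 + 2855) = (1474 + (72 + 55))/1299 = (1474 + 127)*(1/1299) = 1601*(1/1299) = 1601/1299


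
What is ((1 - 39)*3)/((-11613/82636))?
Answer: 3140168/3871 ≈ 811.20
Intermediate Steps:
((1 - 39)*3)/((-11613/82636)) = (-38*3)/((-11613*1/82636)) = -114/(-11613/82636) = -114*(-82636/11613) = 3140168/3871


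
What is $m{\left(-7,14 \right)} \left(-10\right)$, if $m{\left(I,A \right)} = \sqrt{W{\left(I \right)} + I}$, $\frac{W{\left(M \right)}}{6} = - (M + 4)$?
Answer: $- 10 \sqrt{11} \approx -33.166$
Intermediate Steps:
$W{\left(M \right)} = -24 - 6 M$ ($W{\left(M \right)} = 6 \left(- (M + 4)\right) = 6 \left(- (4 + M)\right) = 6 \left(-4 - M\right) = -24 - 6 M$)
$m{\left(I,A \right)} = \sqrt{-24 - 5 I}$ ($m{\left(I,A \right)} = \sqrt{\left(-24 - 6 I\right) + I} = \sqrt{-24 - 5 I}$)
$m{\left(-7,14 \right)} \left(-10\right) = \sqrt{-24 - -35} \left(-10\right) = \sqrt{-24 + 35} \left(-10\right) = \sqrt{11} \left(-10\right) = - 10 \sqrt{11}$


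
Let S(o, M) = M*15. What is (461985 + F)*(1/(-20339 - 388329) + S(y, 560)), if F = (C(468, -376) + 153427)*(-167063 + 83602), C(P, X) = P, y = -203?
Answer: -22045116360886331695/204334 ≈ -1.0789e+14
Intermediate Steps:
F = -12844230595 (F = (468 + 153427)*(-167063 + 83602) = 153895*(-83461) = -12844230595)
S(o, M) = 15*M
(461985 + F)*(1/(-20339 - 388329) + S(y, 560)) = (461985 - 12844230595)*(1/(-20339 - 388329) + 15*560) = -12843768610*(1/(-408668) + 8400) = -12843768610*(-1/408668 + 8400) = -12843768610*3432811199/408668 = -22045116360886331695/204334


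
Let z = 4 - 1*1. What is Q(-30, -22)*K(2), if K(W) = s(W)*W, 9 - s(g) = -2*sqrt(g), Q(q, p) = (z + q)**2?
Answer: 13122 + 2916*sqrt(2) ≈ 17246.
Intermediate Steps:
z = 3 (z = 4 - 1 = 3)
Q(q, p) = (3 + q)**2
s(g) = 9 + 2*sqrt(g) (s(g) = 9 - (-2)*sqrt(g) = 9 + 2*sqrt(g))
K(W) = W*(9 + 2*sqrt(W)) (K(W) = (9 + 2*sqrt(W))*W = W*(9 + 2*sqrt(W)))
Q(-30, -22)*K(2) = (3 - 30)**2*(2*(9 + 2*sqrt(2))) = (-27)**2*(18 + 4*sqrt(2)) = 729*(18 + 4*sqrt(2)) = 13122 + 2916*sqrt(2)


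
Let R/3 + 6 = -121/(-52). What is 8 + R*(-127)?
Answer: 73187/52 ≈ 1407.4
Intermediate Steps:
R = -573/52 (R = -18 + 3*(-121/(-52)) = -18 + 3*(-121*(-1/52)) = -18 + 3*(121/52) = -18 + 363/52 = -573/52 ≈ -11.019)
8 + R*(-127) = 8 - 573/52*(-127) = 8 + 72771/52 = 73187/52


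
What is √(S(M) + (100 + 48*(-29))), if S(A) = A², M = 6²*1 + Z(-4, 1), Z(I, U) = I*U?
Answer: 2*I*√67 ≈ 16.371*I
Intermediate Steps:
M = 32 (M = 6²*1 - 4*1 = 36*1 - 4 = 36 - 4 = 32)
√(S(M) + (100 + 48*(-29))) = √(32² + (100 + 48*(-29))) = √(1024 + (100 - 1392)) = √(1024 - 1292) = √(-268) = 2*I*√67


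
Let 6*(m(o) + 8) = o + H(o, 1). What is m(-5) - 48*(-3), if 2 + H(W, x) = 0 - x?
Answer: 404/3 ≈ 134.67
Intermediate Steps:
H(W, x) = -2 - x (H(W, x) = -2 + (0 - x) = -2 - x)
m(o) = -17/2 + o/6 (m(o) = -8 + (o + (-2 - 1*1))/6 = -8 + (o + (-2 - 1))/6 = -8 + (o - 3)/6 = -8 + (-3 + o)/6 = -8 + (-½ + o/6) = -17/2 + o/6)
m(-5) - 48*(-3) = (-17/2 + (⅙)*(-5)) - 48*(-3) = (-17/2 - ⅚) + 144 = -28/3 + 144 = 404/3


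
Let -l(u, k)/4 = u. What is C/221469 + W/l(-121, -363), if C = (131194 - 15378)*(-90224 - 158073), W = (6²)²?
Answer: -3479496851636/26797749 ≈ -1.2984e+5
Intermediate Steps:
l(u, k) = -4*u
W = 1296 (W = 36² = 1296)
C = -28756765352 (C = 115816*(-248297) = -28756765352)
C/221469 + W/l(-121, -363) = -28756765352/221469 + 1296/((-4*(-121))) = -28756765352*1/221469 + 1296/484 = -28756765352/221469 + 1296*(1/484) = -28756765352/221469 + 324/121 = -3479496851636/26797749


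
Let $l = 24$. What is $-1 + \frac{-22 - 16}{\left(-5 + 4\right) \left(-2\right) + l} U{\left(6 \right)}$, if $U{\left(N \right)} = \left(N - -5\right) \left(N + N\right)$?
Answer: $- \frac{2521}{13} \approx -193.92$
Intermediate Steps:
$U{\left(N \right)} = 2 N \left(5 + N\right)$ ($U{\left(N \right)} = \left(N + 5\right) 2 N = \left(5 + N\right) 2 N = 2 N \left(5 + N\right)$)
$-1 + \frac{-22 - 16}{\left(-5 + 4\right) \left(-2\right) + l} U{\left(6 \right)} = -1 + \frac{-22 - 16}{\left(-5 + 4\right) \left(-2\right) + 24} \cdot 2 \cdot 6 \left(5 + 6\right) = -1 + - \frac{38}{\left(-1\right) \left(-2\right) + 24} \cdot 2 \cdot 6 \cdot 11 = -1 + - \frac{38}{2 + 24} \cdot 132 = -1 + - \frac{38}{26} \cdot 132 = -1 + \left(-38\right) \frac{1}{26} \cdot 132 = -1 - \frac{2508}{13} = - \frac{2521}{13}$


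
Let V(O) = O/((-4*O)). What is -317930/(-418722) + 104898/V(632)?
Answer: -87846041747/209361 ≈ -4.1959e+5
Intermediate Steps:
V(O) = -¼ (V(O) = O*(-1/(4*O)) = -¼)
-317930/(-418722) + 104898/V(632) = -317930/(-418722) + 104898/(-¼) = -317930*(-1/418722) + 104898*(-4) = 158965/209361 - 419592 = -87846041747/209361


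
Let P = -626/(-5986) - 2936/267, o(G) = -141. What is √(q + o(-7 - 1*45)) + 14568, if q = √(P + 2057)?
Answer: 14568 + √(-90044060077701 + 799131*√1306665962635290)/799131 ≈ 14568.0 + 9.786*I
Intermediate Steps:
P = -8703877/799131 (P = -626*(-1/5986) - 2936*1/267 = 313/2993 - 2936/267 = -8703877/799131 ≈ -10.892)
q = √1306665962635290/799131 (q = √(-8703877/799131 + 2057) = √(1635108590/799131) = √1306665962635290/799131 ≈ 45.234)
√(q + o(-7 - 1*45)) + 14568 = √(√1306665962635290/799131 - 141) + 14568 = √(-141 + √1306665962635290/799131) + 14568 = 14568 + √(-141 + √1306665962635290/799131)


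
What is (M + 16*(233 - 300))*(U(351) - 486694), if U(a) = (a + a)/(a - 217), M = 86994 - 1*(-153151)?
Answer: -7795727527731/67 ≈ -1.1635e+11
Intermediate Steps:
M = 240145 (M = 86994 + 153151 = 240145)
U(a) = 2*a/(-217 + a) (U(a) = (2*a)/(-217 + a) = 2*a/(-217 + a))
(M + 16*(233 - 300))*(U(351) - 486694) = (240145 + 16*(233 - 300))*(2*351/(-217 + 351) - 486694) = (240145 + 16*(-67))*(2*351/134 - 486694) = (240145 - 1072)*(2*351*(1/134) - 486694) = 239073*(351/67 - 486694) = 239073*(-32608147/67) = -7795727527731/67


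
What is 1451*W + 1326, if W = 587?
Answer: 853063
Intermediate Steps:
1451*W + 1326 = 1451*587 + 1326 = 851737 + 1326 = 853063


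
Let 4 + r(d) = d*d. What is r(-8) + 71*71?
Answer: 5101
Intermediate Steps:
r(d) = -4 + d² (r(d) = -4 + d*d = -4 + d²)
r(-8) + 71*71 = (-4 + (-8)²) + 71*71 = (-4 + 64) + 5041 = 60 + 5041 = 5101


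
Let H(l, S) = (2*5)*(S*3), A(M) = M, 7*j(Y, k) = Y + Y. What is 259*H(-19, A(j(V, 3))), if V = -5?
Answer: -11100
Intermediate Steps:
j(Y, k) = 2*Y/7 (j(Y, k) = (Y + Y)/7 = (2*Y)/7 = 2*Y/7)
H(l, S) = 30*S (H(l, S) = 10*(3*S) = 30*S)
259*H(-19, A(j(V, 3))) = 259*(30*((2/7)*(-5))) = 259*(30*(-10/7)) = 259*(-300/7) = -11100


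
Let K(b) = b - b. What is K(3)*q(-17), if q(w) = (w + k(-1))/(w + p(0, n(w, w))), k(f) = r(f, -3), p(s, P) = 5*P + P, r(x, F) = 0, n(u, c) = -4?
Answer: 0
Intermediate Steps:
p(s, P) = 6*P
k(f) = 0
K(b) = 0
q(w) = w/(-24 + w) (q(w) = (w + 0)/(w + 6*(-4)) = w/(w - 24) = w/(-24 + w))
K(3)*q(-17) = 0*(-17/(-24 - 17)) = 0*(-17/(-41)) = 0*(-17*(-1/41)) = 0*(17/41) = 0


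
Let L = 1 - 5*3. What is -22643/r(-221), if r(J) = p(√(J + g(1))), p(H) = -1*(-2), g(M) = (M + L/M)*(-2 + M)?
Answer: -22643/2 ≈ -11322.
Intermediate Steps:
L = -14 (L = 1 - 15 = -14)
g(M) = (-2 + M)*(M - 14/M) (g(M) = (M - 14/M)*(-2 + M) = (-2 + M)*(M - 14/M))
p(H) = 2
r(J) = 2
-22643/r(-221) = -22643/2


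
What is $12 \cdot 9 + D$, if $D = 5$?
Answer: $113$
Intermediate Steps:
$12 \cdot 9 + D = 12 \cdot 9 + 5 = 108 + 5 = 113$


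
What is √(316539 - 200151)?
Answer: 6*√3233 ≈ 341.16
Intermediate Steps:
√(316539 - 200151) = √116388 = 6*√3233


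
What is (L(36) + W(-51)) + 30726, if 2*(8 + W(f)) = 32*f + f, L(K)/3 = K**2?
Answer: 67529/2 ≈ 33765.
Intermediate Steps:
L(K) = 3*K**2
W(f) = -8 + 33*f/2 (W(f) = -8 + (32*f + f)/2 = -8 + (33*f)/2 = -8 + 33*f/2)
(L(36) + W(-51)) + 30726 = (3*36**2 + (-8 + (33/2)*(-51))) + 30726 = (3*1296 + (-8 - 1683/2)) + 30726 = (3888 - 1699/2) + 30726 = 6077/2 + 30726 = 67529/2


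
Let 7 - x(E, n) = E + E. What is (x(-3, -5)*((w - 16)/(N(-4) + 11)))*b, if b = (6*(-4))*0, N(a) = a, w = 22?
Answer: 0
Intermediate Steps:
x(E, n) = 7 - 2*E (x(E, n) = 7 - (E + E) = 7 - 2*E)
b = 0 (b = -24*0 = 0)
(x(-3, -5)*((w - 16)/(N(-4) + 11)))*b = ((7 - 2*(-3))*((22 - 16)/(-4 + 11)))*0 = ((7 + 6)*(6/7))*0 = (13*(6*(⅐)))*0 = (13*(6/7))*0 = (78/7)*0 = 0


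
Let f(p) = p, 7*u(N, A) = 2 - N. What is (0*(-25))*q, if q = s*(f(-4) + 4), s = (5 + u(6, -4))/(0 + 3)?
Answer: 0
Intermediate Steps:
u(N, A) = 2/7 - N/7 (u(N, A) = (2 - N)/7 = 2/7 - N/7)
s = 31/21 (s = (5 + (2/7 - ⅐*6))/(0 + 3) = (5 + (2/7 - 6/7))/3 = (5 - 4/7)*(⅓) = (31/7)*(⅓) = 31/21 ≈ 1.4762)
q = 0 (q = 31*(-4 + 4)/21 = (31/21)*0 = 0)
(0*(-25))*q = (0*(-25))*0 = 0*0 = 0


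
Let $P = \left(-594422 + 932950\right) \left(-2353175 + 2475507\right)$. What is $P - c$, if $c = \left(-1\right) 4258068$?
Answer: $41417065364$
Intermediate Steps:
$c = -4258068$
$P = 41412807296$ ($P = 338528 \cdot 122332 = 41412807296$)
$P - c = 41412807296 - -4258068 = 41412807296 + 4258068 = 41417065364$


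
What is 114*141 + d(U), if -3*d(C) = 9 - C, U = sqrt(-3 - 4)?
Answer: 16071 + I*sqrt(7)/3 ≈ 16071.0 + 0.88192*I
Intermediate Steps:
U = I*sqrt(7) (U = sqrt(-7) = I*sqrt(7) ≈ 2.6458*I)
d(C) = -3 + C/3 (d(C) = -(9 - C)/3 = -3 + C/3)
114*141 + d(U) = 114*141 + (-3 + (I*sqrt(7))/3) = 16074 + (-3 + I*sqrt(7)/3) = 16071 + I*sqrt(7)/3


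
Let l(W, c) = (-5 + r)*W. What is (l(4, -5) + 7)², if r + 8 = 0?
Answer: 2025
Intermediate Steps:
r = -8 (r = -8 + 0 = -8)
l(W, c) = -13*W (l(W, c) = (-5 - 8)*W = -13*W)
(l(4, -5) + 7)² = (-13*4 + 7)² = (-52 + 7)² = (-45)² = 2025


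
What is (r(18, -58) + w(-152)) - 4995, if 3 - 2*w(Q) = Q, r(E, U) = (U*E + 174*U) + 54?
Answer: -31999/2 ≈ -16000.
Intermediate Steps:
r(E, U) = 54 + 174*U + E*U (r(E, U) = (E*U + 174*U) + 54 = (174*U + E*U) + 54 = 54 + 174*U + E*U)
w(Q) = 3/2 - Q/2
(r(18, -58) + w(-152)) - 4995 = ((54 + 174*(-58) + 18*(-58)) + (3/2 - 1/2*(-152))) - 4995 = ((54 - 10092 - 1044) + (3/2 + 76)) - 4995 = (-11082 + 155/2) - 4995 = -22009/2 - 4995 = -31999/2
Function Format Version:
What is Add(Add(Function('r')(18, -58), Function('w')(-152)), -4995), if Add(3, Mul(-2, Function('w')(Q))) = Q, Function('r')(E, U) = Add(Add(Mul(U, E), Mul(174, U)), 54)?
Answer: Rational(-31999, 2) ≈ -16000.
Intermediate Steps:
Function('r')(E, U) = Add(54, Mul(174, U), Mul(E, U)) (Function('r')(E, U) = Add(Add(Mul(E, U), Mul(174, U)), 54) = Add(Add(Mul(174, U), Mul(E, U)), 54) = Add(54, Mul(174, U), Mul(E, U)))
Function('w')(Q) = Add(Rational(3, 2), Mul(Rational(-1, 2), Q))
Add(Add(Function('r')(18, -58), Function('w')(-152)), -4995) = Add(Add(Add(54, Mul(174, -58), Mul(18, -58)), Add(Rational(3, 2), Mul(Rational(-1, 2), -152))), -4995) = Add(Add(Add(54, -10092, -1044), Add(Rational(3, 2), 76)), -4995) = Add(Add(-11082, Rational(155, 2)), -4995) = Add(Rational(-22009, 2), -4995) = Rational(-31999, 2)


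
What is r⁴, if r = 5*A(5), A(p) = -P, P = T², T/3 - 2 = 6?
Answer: 68797071360000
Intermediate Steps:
T = 24 (T = 6 + 3*6 = 6 + 18 = 24)
P = 576 (P = 24² = 576)
A(p) = -576 (A(p) = -1*576 = -576)
r = -2880 (r = 5*(-576) = -2880)
r⁴ = (-2880)⁴ = 68797071360000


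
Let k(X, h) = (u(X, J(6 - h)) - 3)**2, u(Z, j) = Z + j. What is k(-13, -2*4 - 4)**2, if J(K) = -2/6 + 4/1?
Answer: 1874161/81 ≈ 23138.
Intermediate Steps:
J(K) = 11/3 (J(K) = -2*1/6 + 4*1 = -1/3 + 4 = 11/3)
k(X, h) = (2/3 + X)**2 (k(X, h) = ((X + 11/3) - 3)**2 = ((11/3 + X) - 3)**2 = (2/3 + X)**2)
k(-13, -2*4 - 4)**2 = ((2 + 3*(-13))**2/9)**2 = ((2 - 39)**2/9)**2 = ((1/9)*(-37)**2)**2 = ((1/9)*1369)**2 = (1369/9)**2 = 1874161/81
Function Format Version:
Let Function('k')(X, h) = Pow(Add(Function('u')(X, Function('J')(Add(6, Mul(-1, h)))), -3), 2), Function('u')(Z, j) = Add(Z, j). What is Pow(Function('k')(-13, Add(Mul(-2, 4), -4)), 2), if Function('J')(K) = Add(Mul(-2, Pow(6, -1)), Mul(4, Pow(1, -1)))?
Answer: Rational(1874161, 81) ≈ 23138.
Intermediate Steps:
Function('J')(K) = Rational(11, 3) (Function('J')(K) = Add(Mul(-2, Rational(1, 6)), Mul(4, 1)) = Add(Rational(-1, 3), 4) = Rational(11, 3))
Function('k')(X, h) = Pow(Add(Rational(2, 3), X), 2) (Function('k')(X, h) = Pow(Add(Add(X, Rational(11, 3)), -3), 2) = Pow(Add(Add(Rational(11, 3), X), -3), 2) = Pow(Add(Rational(2, 3), X), 2))
Pow(Function('k')(-13, Add(Mul(-2, 4), -4)), 2) = Pow(Mul(Rational(1, 9), Pow(Add(2, Mul(3, -13)), 2)), 2) = Pow(Mul(Rational(1, 9), Pow(Add(2, -39), 2)), 2) = Pow(Mul(Rational(1, 9), Pow(-37, 2)), 2) = Pow(Mul(Rational(1, 9), 1369), 2) = Pow(Rational(1369, 9), 2) = Rational(1874161, 81)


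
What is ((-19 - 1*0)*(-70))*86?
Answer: 114380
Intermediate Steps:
((-19 - 1*0)*(-70))*86 = ((-19 + 0)*(-70))*86 = -19*(-70)*86 = 1330*86 = 114380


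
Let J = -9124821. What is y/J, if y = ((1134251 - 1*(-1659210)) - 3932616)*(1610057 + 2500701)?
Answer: 4682790529490/9124821 ≈ 5.1319e+5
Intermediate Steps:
y = -4682790529490 (y = ((1134251 + 1659210) - 3932616)*4110758 = (2793461 - 3932616)*4110758 = -1139155*4110758 = -4682790529490)
y/J = -4682790529490/(-9124821) = -4682790529490*(-1/9124821) = 4682790529490/9124821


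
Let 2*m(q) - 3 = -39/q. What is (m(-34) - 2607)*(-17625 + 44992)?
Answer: -4847653545/68 ≈ -7.1289e+7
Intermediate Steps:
m(q) = 3/2 - 39/(2*q) (m(q) = 3/2 + (-39/q)/2 = 3/2 - 39/(2*q))
(m(-34) - 2607)*(-17625 + 44992) = ((3/2)*(-13 - 34)/(-34) - 2607)*(-17625 + 44992) = ((3/2)*(-1/34)*(-47) - 2607)*27367 = (141/68 - 2607)*27367 = -177135/68*27367 = -4847653545/68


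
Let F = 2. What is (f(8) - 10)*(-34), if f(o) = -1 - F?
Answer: 442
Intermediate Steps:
f(o) = -3 (f(o) = -1 - 1*2 = -1 - 2 = -3)
(f(8) - 10)*(-34) = (-3 - 10)*(-34) = -13*(-34) = 442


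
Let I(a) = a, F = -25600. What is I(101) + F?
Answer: -25499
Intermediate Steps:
I(101) + F = 101 - 25600 = -25499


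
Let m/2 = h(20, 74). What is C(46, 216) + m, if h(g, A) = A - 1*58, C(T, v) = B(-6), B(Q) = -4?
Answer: 28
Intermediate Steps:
C(T, v) = -4
h(g, A) = -58 + A (h(g, A) = A - 58 = -58 + A)
m = 32 (m = 2*(-58 + 74) = 2*16 = 32)
C(46, 216) + m = -4 + 32 = 28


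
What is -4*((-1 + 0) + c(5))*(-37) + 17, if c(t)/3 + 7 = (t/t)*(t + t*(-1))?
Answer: -3239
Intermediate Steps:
c(t) = -21 (c(t) = -21 + 3*((t/t)*(t + t*(-1))) = -21 + 3*(1*(t - t)) = -21 + 3*(1*0) = -21 + 3*0 = -21 + 0 = -21)
-4*((-1 + 0) + c(5))*(-37) + 17 = -4*((-1 + 0) - 21)*(-37) + 17 = -4*(-1 - 21)*(-37) + 17 = -4*(-22)*(-37) + 17 = 88*(-37) + 17 = -3256 + 17 = -3239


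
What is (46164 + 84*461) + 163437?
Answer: 248325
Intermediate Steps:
(46164 + 84*461) + 163437 = (46164 + 38724) + 163437 = 84888 + 163437 = 248325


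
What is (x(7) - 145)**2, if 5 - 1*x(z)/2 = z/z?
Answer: 18769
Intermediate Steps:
x(z) = 8 (x(z) = 10 - 2*z/z = 10 - 2*1 = 10 - 2 = 8)
(x(7) - 145)**2 = (8 - 145)**2 = (-137)**2 = 18769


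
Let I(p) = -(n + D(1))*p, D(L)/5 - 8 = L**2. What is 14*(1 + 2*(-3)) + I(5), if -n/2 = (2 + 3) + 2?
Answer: -225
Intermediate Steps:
D(L) = 40 + 5*L**2
n = -14 (n = -2*((2 + 3) + 2) = -2*(5 + 2) = -2*7 = -14)
I(p) = -31*p (I(p) = -(-14 + (40 + 5*1**2))*p = -(-14 + (40 + 5*1))*p = -(-14 + (40 + 5))*p = -(-14 + 45)*p = -31*p)
14*(1 + 2*(-3)) + I(5) = 14*(1 + 2*(-3)) - 31*5 = 14*(1 - 6) - 155 = 14*(-5) - 155 = -70 - 155 = -225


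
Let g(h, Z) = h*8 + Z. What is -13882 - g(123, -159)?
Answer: -14707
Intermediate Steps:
g(h, Z) = Z + 8*h (g(h, Z) = 8*h + Z = Z + 8*h)
-13882 - g(123, -159) = -13882 - (-159 + 8*123) = -13882 - (-159 + 984) = -13882 - 1*825 = -13882 - 825 = -14707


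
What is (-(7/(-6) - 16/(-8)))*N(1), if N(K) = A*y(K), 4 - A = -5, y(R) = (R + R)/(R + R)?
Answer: -15/2 ≈ -7.5000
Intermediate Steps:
y(R) = 1 (y(R) = (2*R)/((2*R)) = (2*R)*(1/(2*R)) = 1)
A = 9 (A = 4 - 1*(-5) = 4 + 5 = 9)
N(K) = 9 (N(K) = 9*1 = 9)
(-(7/(-6) - 16/(-8)))*N(1) = -(7/(-6) - 16/(-8))*9 = -(7*(-⅙) - 16*(-⅛))*9 = -(-7/6 + 2)*9 = -1*⅚*9 = -⅚*9 = -15/2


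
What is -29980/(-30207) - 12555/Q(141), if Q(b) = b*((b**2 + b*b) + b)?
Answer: 18699768295/18883815429 ≈ 0.99025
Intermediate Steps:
Q(b) = b*(b + 2*b**2) (Q(b) = b*((b**2 + b**2) + b) = b*(2*b**2 + b) = b*(b + 2*b**2))
-29980/(-30207) - 12555/Q(141) = -29980/(-30207) - 12555*1/(19881*(1 + 2*141)) = -29980*(-1/30207) - 12555*1/(19881*(1 + 282)) = 29980/30207 - 12555/(19881*283) = 29980/30207 - 12555/5626323 = 29980/30207 - 12555*1/5626323 = 29980/30207 - 1395/625147 = 18699768295/18883815429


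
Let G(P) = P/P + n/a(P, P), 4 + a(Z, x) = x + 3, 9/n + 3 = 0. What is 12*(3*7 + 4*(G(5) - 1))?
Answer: 216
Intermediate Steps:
n = -3 (n = 9/(-3 + 0) = 9/(-3) = 9*(-1/3) = -3)
a(Z, x) = -1 + x (a(Z, x) = -4 + (x + 3) = -4 + (3 + x) = -1 + x)
G(P) = 1 - 3/(-1 + P) (G(P) = P/P - 3/(-1 + P) = 1 - 3/(-1 + P))
12*(3*7 + 4*(G(5) - 1)) = 12*(3*7 + 4*((-4 + 5)/(-1 + 5) - 1)) = 12*(21 + 4*(1/4 - 1)) = 12*(21 + 4*(-3/4)) = 12*(21 - 3) = 12*18 = 216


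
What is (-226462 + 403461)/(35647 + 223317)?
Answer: 176999/258964 ≈ 0.68349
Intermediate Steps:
(-226462 + 403461)/(35647 + 223317) = 176999/258964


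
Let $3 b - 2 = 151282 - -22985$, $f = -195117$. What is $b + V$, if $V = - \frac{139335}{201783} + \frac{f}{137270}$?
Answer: $\frac{1608952796770369}{27698752410} \approx 58088.0$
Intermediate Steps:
$V = - \frac{19499269687}{9232917470}$ ($V = - \frac{139335}{201783} - \frac{195117}{137270} = \left(-139335\right) \frac{1}{201783} - \frac{195117}{137270} = - \frac{46445}{67261} - \frac{195117}{137270} = - \frac{19499269687}{9232917470} \approx -2.1119$)
$b = \frac{174269}{3}$ ($b = \frac{2}{3} + \frac{151282 - -22985}{3} = \frac{2}{3} + \frac{151282 + 22985}{3} = \frac{2}{3} + \frac{1}{3} \cdot 174267 = \frac{2}{3} + 58089 = \frac{174269}{3} \approx 58090.0$)
$b + V = \frac{174269}{3} - \frac{19499269687}{9232917470} = \frac{1608952796770369}{27698752410}$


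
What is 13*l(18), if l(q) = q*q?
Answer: 4212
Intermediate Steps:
l(q) = q²
13*l(18) = 13*18² = 13*324 = 4212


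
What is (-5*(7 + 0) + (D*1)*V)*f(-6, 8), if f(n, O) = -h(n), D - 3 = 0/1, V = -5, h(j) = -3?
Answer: -150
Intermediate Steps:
D = 3 (D = 3 + 0/1 = 3 + 0*1 = 3 + 0 = 3)
f(n, O) = 3 (f(n, O) = -1*(-3) = 3)
(-5*(7 + 0) + (D*1)*V)*f(-6, 8) = (-5*(7 + 0) + (3*1)*(-5))*3 = (-5*7 + 3*(-5))*3 = (-35 - 15)*3 = -50*3 = -150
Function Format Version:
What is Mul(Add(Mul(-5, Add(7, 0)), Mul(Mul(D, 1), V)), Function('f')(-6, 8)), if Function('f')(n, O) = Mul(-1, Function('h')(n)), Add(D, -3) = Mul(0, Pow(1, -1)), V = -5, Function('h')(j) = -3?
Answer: -150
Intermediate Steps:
D = 3 (D = Add(3, Mul(0, Pow(1, -1))) = Add(3, Mul(0, 1)) = Add(3, 0) = 3)
Function('f')(n, O) = 3 (Function('f')(n, O) = Mul(-1, -3) = 3)
Mul(Add(Mul(-5, Add(7, 0)), Mul(Mul(D, 1), V)), Function('f')(-6, 8)) = Mul(Add(Mul(-5, Add(7, 0)), Mul(Mul(3, 1), -5)), 3) = Mul(Add(Mul(-5, 7), Mul(3, -5)), 3) = Mul(Add(-35, -15), 3) = Mul(-50, 3) = -150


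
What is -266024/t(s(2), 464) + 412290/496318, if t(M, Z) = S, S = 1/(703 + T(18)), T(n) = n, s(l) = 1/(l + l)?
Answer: -47597715911191/248159 ≈ -1.9180e+8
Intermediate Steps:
s(l) = 1/(2*l)
S = 1/721 (S = 1/(703 + 18) = 1/721 ≈ 0.0013870)
t(M, Z) = 1/721
-266024/t(s(2), 464) + 412290/496318 = -266024/1/721 + 412290/496318 = -266024*721 + 412290*(1/496318) = -191803304 + 206145/248159 = -47597715911191/248159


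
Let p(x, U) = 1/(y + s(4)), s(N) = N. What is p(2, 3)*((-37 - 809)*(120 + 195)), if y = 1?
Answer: -53298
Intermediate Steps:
p(x, U) = 1/5 (p(x, U) = 1/(1 + 4) = 1/5)
p(2, 3)*((-37 - 809)*(120 + 195)) = ((-37 - 809)*(120 + 195))/5 = (-846*315)/5 = (1/5)*(-266490) = -53298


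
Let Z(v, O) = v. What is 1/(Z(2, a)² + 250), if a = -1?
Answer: 1/254 ≈ 0.0039370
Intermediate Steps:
1/(Z(2, a)² + 250) = 1/(2² + 250) = 1/(4 + 250) = 1/254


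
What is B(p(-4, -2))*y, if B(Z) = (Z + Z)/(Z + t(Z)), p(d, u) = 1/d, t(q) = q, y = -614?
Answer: -614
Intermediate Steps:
B(Z) = 1 (B(Z) = (Z + Z)/(Z + Z) = (2*Z)/((2*Z)) = (2*Z)*(1/(2*Z)) = 1)
B(p(-4, -2))*y = 1*(-614) = -614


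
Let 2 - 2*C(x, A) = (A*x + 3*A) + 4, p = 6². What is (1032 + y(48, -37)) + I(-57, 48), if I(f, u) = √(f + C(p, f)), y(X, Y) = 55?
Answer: 1087 + 7*√86/2 ≈ 1119.5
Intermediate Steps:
p = 36
C(x, A) = -1 - 3*A/2 - A*x/2 (C(x, A) = 1 - ((A*x + 3*A) + 4)/2 = 1 - ((3*A + A*x) + 4)/2 = 1 - (4 + 3*A + A*x)/2 = 1 + (-2 - 3*A/2 - A*x/2) = -1 - 3*A/2 - A*x/2)
I(f, u) = √(-1 - 37*f/2) (I(f, u) = √(f + (-1 - 3*f/2 - ½*f*36)) = √(f + (-1 - 3*f/2 - 18*f)) = √(f + (-1 - 39*f/2)) = √(-1 - 37*f/2))
(1032 + y(48, -37)) + I(-57, 48) = (1032 + 55) + √(-4 - 74*(-57))/2 = 1087 + √(-4 + 4218)/2 = 1087 + √4214/2 = 1087 + (7*√86)/2 = 1087 + 7*√86/2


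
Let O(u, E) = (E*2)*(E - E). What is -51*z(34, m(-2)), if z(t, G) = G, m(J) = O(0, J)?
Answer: 0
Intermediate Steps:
O(u, E) = 0 (O(u, E) = (2*E)*0 = 0)
m(J) = 0
-51*z(34, m(-2)) = -51*0 = 0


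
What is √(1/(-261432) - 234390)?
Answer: 7*I*√9081508398878/43572 ≈ 484.14*I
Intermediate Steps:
√(1/(-261432) - 234390) = √(-1/261432 - 234390) = √(-61277046481/261432) = 7*I*√9081508398878/43572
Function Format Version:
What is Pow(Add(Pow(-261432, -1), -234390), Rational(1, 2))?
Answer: Mul(Rational(7, 43572), I, Pow(9081508398878, Rational(1, 2))) ≈ Mul(484.14, I)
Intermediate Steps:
Pow(Add(Pow(-261432, -1), -234390), Rational(1, 2)) = Pow(Add(Rational(-1, 261432), -234390), Rational(1, 2)) = Pow(Rational(-61277046481, 261432), Rational(1, 2)) = Mul(Rational(7, 43572), I, Pow(9081508398878, Rational(1, 2)))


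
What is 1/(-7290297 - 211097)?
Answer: -1/7501394 ≈ -1.3331e-7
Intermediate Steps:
1/(-7290297 - 211097) = 1/(-7501394) = -1/7501394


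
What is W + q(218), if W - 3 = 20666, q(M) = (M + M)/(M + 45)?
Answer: 5436383/263 ≈ 20671.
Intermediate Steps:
q(M) = 2*M/(45 + M) (q(M) = (2*M)/(45 + M) = 2*M/(45 + M))
W = 20669 (W = 3 + 20666 = 20669)
W + q(218) = 20669 + 2*218/(45 + 218) = 20669 + 2*218/263 = 20669 + 2*218*(1/263) = 20669 + 436/263 = 5436383/263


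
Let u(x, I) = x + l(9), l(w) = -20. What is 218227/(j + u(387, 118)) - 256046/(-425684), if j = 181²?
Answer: 3620644077/503644984 ≈ 7.1889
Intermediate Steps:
j = 32761
u(x, I) = -20 + x (u(x, I) = x - 20 = -20 + x)
218227/(j + u(387, 118)) - 256046/(-425684) = 218227/(32761 + (-20 + 387)) - 256046/(-425684) = 218227/(32761 + 367) - 256046*(-1/425684) = 218227/33128 + 18289/30406 = 3620644077/503644984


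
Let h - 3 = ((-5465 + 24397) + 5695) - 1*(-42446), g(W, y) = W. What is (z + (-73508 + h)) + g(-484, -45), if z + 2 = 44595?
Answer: 37677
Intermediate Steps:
z = 44593 (z = -2 + 44595 = 44593)
h = 67076 (h = 3 + (((-5465 + 24397) + 5695) - 1*(-42446)) = 3 + ((18932 + 5695) + 42446) = 3 + (24627 + 42446) = 3 + 67073 = 67076)
(z + (-73508 + h)) + g(-484, -45) = (44593 + (-73508 + 67076)) - 484 = (44593 - 6432) - 484 = 38161 - 484 = 37677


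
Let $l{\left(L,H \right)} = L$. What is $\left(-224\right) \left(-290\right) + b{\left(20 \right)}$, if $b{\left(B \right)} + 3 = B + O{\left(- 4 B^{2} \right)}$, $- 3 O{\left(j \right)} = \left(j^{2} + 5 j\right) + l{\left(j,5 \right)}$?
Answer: $- \frac{2355469}{3} \approx -7.8516 \cdot 10^{5}$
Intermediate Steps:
$O{\left(j \right)} = - 2 j - \frac{j^{2}}{3}$ ($O{\left(j \right)} = - \frac{\left(j^{2} + 5 j\right) + j}{3} = - \frac{j^{2} + 6 j}{3} = - 2 j - \frac{j^{2}}{3}$)
$b{\left(B \right)} = -3 + B - \frac{4 B^{2} \left(-6 + 4 B^{2}\right)}{3}$ ($b{\left(B \right)} = -3 + \left(B + \frac{- 4 B^{2} \left(-6 - - 4 B^{2}\right)}{3}\right) = -3 + \left(B + \frac{- 4 B^{2} \left(-6 + 4 B^{2}\right)}{3}\right) = -3 - \left(- B + \frac{4 B^{2} \left(-6 + 4 B^{2}\right)}{3}\right) = -3 + B - \frac{4 B^{2} \left(-6 + 4 B^{2}\right)}{3}$)
$\left(-224\right) \left(-290\right) + b{\left(20 \right)} = \left(-224\right) \left(-290\right) + \left(-3 + 20 + 8 \cdot 20^{2} - \frac{16 \cdot 20^{4}}{3}\right) = 64960 + \left(-3 + 20 + 8 \cdot 400 - \frac{2560000}{3}\right) = 64960 + \left(-3 + 20 + 3200 - \frac{2560000}{3}\right) = 64960 - \frac{2550349}{3} = - \frac{2355469}{3}$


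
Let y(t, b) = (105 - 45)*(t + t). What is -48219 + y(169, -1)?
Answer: -27939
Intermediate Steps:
y(t, b) = 120*t (y(t, b) = 60*(2*t) = 120*t)
-48219 + y(169, -1) = -48219 + 120*169 = -48219 + 20280 = -27939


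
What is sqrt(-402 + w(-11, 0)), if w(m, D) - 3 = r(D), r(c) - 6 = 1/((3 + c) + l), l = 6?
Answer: 4*I*sqrt(221)/3 ≈ 19.821*I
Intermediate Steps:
r(c) = 6 + 1/(9 + c) (r(c) = 6 + 1/((3 + c) + 6) = 6 + 1/(9 + c))
w(m, D) = 3 + (55 + 6*D)/(9 + D)
sqrt(-402 + w(-11, 0)) = sqrt(-402 + (82 + 9*0)/(9 + 0)) = sqrt(-402 + (82 + 0)/9) = sqrt(-402 + (1/9)*82) = sqrt(-402 + 82/9) = sqrt(-3536/9) = 4*I*sqrt(221)/3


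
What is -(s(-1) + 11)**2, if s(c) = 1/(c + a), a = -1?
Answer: -441/4 ≈ -110.25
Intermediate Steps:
s(c) = 1/(-1 + c) (s(c) = 1/(c - 1) = 1/(-1 + c))
-(s(-1) + 11)**2 = -(1/(-1 - 1) + 11)**2 = -(1/(-2) + 11)**2 = -(-1/2 + 11)**2 = -(21/2)**2 = -1*441/4 = -441/4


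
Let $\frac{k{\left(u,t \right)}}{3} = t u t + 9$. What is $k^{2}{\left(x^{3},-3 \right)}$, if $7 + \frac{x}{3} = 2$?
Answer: $8298845604$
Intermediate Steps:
$x = -15$ ($x = -21 + 3 \cdot 2 = -21 + 6 = -15$)
$k{\left(u,t \right)} = 27 + 3 u t^{2}$ ($k{\left(u,t \right)} = 3 \left(t u t + 9\right) = 3 \left(u t^{2} + 9\right) = 3 \left(9 + u t^{2}\right) = 27 + 3 u t^{2}$)
$k^{2}{\left(x^{3},-3 \right)} = \left(27 + 3 \left(-15\right)^{3} \left(-3\right)^{2}\right)^{2} = \left(27 + 3 \left(-3375\right) 9\right)^{2} = \left(27 - 91125\right)^{2} = \left(-91098\right)^{2} = 8298845604$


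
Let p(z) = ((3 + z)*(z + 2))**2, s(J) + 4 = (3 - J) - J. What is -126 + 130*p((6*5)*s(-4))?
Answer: 265078363554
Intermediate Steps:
s(J) = -1 - 2*J (s(J) = -4 + ((3 - J) - J) = -4 + (3 - 2*J) = -1 - 2*J)
p(z) = (2 + z)**2*(3 + z)**2 (p(z) = ((3 + z)*(2 + z))**2 = ((2 + z)*(3 + z))**2 = (2 + z)**2*(3 + z)**2)
-126 + 130*p((6*5)*s(-4)) = -126 + 130*((2 + (6*5)*(-1 - 2*(-4)))**2*(3 + (6*5)*(-1 - 2*(-4)))**2) = -126 + 130*((2 + 30*(-1 + 8))**2*(3 + 30*(-1 + 8))**2) = -126 + 130*((2 + 30*7)**2*(3 + 30*7)**2) = -126 + 130*((2 + 210)**2*(3 + 210)**2) = -126 + 130*(212**2*213**2) = -126 + 130*(44944*45369) = -126 + 130*2039064336 = -126 + 265078363680 = 265078363554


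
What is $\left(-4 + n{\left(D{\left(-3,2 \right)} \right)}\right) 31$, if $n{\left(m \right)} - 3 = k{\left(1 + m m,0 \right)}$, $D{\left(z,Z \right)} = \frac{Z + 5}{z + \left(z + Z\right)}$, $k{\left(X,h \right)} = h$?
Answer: $-31$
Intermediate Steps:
$D{\left(z,Z \right)} = \frac{5 + Z}{Z + 2 z}$ ($D{\left(z,Z \right)} = \frac{5 + Z}{z + \left(Z + z\right)} = \frac{5 + Z}{Z + 2 z}$)
$n{\left(m \right)} = 3$ ($n{\left(m \right)} = 3 + 0 = 3$)
$\left(-4 + n{\left(D{\left(-3,2 \right)} \right)}\right) 31 = \left(-4 + 3\right) 31 = \left(-1\right) 31 = -31$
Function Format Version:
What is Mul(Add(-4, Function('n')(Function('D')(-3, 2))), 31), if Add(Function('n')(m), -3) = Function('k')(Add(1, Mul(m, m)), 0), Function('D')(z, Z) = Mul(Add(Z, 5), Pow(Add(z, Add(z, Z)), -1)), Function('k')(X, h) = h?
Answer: -31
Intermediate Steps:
Function('D')(z, Z) = Mul(Pow(Add(Z, Mul(2, z)), -1), Add(5, Z)) (Function('D')(z, Z) = Mul(Add(5, Z), Pow(Add(z, Add(Z, z)), -1)) = Mul(Add(5, Z), Pow(Add(Z, Mul(2, z)), -1)) = Mul(Pow(Add(Z, Mul(2, z)), -1), Add(5, Z)))
Function('n')(m) = 3 (Function('n')(m) = Add(3, 0) = 3)
Mul(Add(-4, Function('n')(Function('D')(-3, 2))), 31) = Mul(Add(-4, 3), 31) = Mul(-1, 31) = -31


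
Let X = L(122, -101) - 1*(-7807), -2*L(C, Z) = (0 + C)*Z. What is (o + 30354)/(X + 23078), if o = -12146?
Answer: 9104/18523 ≈ 0.49150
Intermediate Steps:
L(C, Z) = -C*Z/2 (L(C, Z) = -(0 + C)*Z/2 = -C*Z/2)
X = 13968 (X = -½*122*(-101) - 1*(-7807) = 6161 + 7807 = 13968)
(o + 30354)/(X + 23078) = (-12146 + 30354)/(13968 + 23078) = 18208/37046 = 18208*(1/37046) = 9104/18523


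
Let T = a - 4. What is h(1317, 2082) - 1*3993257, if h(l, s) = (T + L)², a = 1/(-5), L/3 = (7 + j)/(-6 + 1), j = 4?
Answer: -99828509/25 ≈ -3.9931e+6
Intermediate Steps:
L = -33/5 (L = 3*((7 + 4)/(-6 + 1)) = 3*(11/(-5)) = 3*(11*(-⅕)) = 3*(-11/5) = -33/5 ≈ -6.6000)
a = -⅕ ≈ -0.20000
T = -21/5 (T = -⅕ - 4 = -21/5 ≈ -4.2000)
h(l, s) = 2916/25 (h(l, s) = (-21/5 - 33/5)² = (-54/5)² = 2916/25)
h(1317, 2082) - 1*3993257 = 2916/25 - 1*3993257 = 2916/25 - 3993257 = -99828509/25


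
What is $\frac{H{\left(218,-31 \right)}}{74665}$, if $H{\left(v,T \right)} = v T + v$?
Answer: $- \frac{12}{137} \approx -0.087591$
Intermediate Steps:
$H{\left(v,T \right)} = v + T v$ ($H{\left(v,T \right)} = T v + v = v + T v$)
$\frac{H{\left(218,-31 \right)}}{74665} = \frac{218 \left(1 - 31\right)}{74665} = 218 \left(-30\right) \frac{1}{74665} = \left(-6540\right) \frac{1}{74665} = - \frac{12}{137}$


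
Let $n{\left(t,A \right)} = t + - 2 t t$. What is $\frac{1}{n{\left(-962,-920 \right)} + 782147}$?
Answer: $- \frac{1}{1069703} \approx -9.3484 \cdot 10^{-7}$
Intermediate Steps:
$n{\left(t,A \right)} = t - 2 t^{2}$
$\frac{1}{n{\left(-962,-920 \right)} + 782147} = \frac{1}{- 962 \left(1 - -1924\right) + 782147} = \frac{1}{- 962 \left(1 + 1924\right) + 782147} = \frac{1}{\left(-962\right) 1925 + 782147} = \frac{1}{-1851850 + 782147} = \frac{1}{-1069703} = - \frac{1}{1069703}$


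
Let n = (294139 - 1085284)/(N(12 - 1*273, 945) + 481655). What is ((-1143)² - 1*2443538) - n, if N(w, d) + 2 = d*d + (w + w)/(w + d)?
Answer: -11879784757981/10447547 ≈ -1.1371e+6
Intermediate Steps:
N(w, d) = -2 + d² + 2*w/(d + w) (N(w, d) = -2 + (d*d + (w + w)/(w + d)) = -2 + (d² + (2*w)/(d + w)) = -2 + (d² + 2*w/(d + w)) = -2 + d² + 2*w/(d + w))
n = -6012702/10447547 (n = (294139 - 1085284)/(945*(-2 + 945² + 945*(12 - 1*273))/(945 + (12 - 1*273)) + 481655) = -791145/(945*(-2 + 893025 + 945*(12 - 273))/(945 + (12 - 273)) + 481655) = -791145/(945*(-2 + 893025 + 945*(-261))/(945 - 261) + 481655) = -791145/(945*(-2 + 893025 - 246645)/684 + 481655) = -791145/(945*(1/684)*646378 + 481655) = -791145/(33934845/38 + 481655) = -791145/52237735/38 = -791145*38/52237735 = -6012702/10447547 ≈ -0.57551)
((-1143)² - 1*2443538) - n = ((-1143)² - 1*2443538) - 1*(-6012702/10447547) = (1306449 - 2443538) + 6012702/10447547 = -1137089 + 6012702/10447547 = -11879784757981/10447547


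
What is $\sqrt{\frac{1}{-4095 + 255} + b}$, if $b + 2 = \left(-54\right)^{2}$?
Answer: $\frac{\sqrt{167846385}}{240} \approx 53.981$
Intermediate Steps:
$b = 2914$ ($b = -2 + \left(-54\right)^{2} = -2 + 2916 = 2914$)
$\sqrt{\frac{1}{-4095 + 255} + b} = \sqrt{\frac{1}{-4095 + 255} + 2914} = \sqrt{\frac{1}{-3840} + 2914} = \sqrt{- \frac{1}{3840} + 2914} = \sqrt{\frac{11189759}{3840}} = \frac{\sqrt{167846385}}{240}$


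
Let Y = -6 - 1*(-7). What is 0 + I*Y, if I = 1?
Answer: 1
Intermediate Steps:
Y = 1 (Y = -6 + 7 = 1)
0 + I*Y = 0 + 1*1 = 0 + 1 = 1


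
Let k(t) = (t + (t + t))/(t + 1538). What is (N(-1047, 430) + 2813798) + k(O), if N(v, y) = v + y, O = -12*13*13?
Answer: 689232387/245 ≈ 2.8132e+6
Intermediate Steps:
O = -2028 (O = -156*13 = -2028)
k(t) = 3*t/(1538 + t) (k(t) = (t + 2*t)/(1538 + t) = (3*t)/(1538 + t) = 3*t/(1538 + t))
(N(-1047, 430) + 2813798) + k(O) = ((-1047 + 430) + 2813798) + 3*(-2028)/(1538 - 2028) = (-617 + 2813798) + 3*(-2028)/(-490) = 2813181 + 3*(-2028)*(-1/490) = 2813181 + 3042/245 = 689232387/245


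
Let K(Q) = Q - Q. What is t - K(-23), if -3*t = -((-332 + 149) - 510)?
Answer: -231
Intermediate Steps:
K(Q) = 0
t = -231 (t = -(-1)*((-332 + 149) - 510)/3 = -(-1)*(-183 - 510)/3 = -(-1)*(-693)/3 = -1/3*693 = -231)
t - K(-23) = -231 - 1*0 = -231 + 0 = -231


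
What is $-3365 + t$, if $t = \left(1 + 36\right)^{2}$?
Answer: $-1996$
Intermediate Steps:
$t = 1369$ ($t = 37^{2} = 1369$)
$-3365 + t = -3365 + 1369 = -1996$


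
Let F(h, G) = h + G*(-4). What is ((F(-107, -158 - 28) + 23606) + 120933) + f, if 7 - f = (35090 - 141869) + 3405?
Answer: 248557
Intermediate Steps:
f = 103381 (f = 7 - ((35090 - 141869) + 3405) = 7 - (-106779 + 3405) = 7 - 1*(-103374) = 7 + 103374 = 103381)
F(h, G) = h - 4*G
((F(-107, -158 - 28) + 23606) + 120933) + f = (((-107 - 4*(-158 - 28)) + 23606) + 120933) + 103381 = (((-107 - 4*(-186)) + 23606) + 120933) + 103381 = (((-107 + 744) + 23606) + 120933) + 103381 = ((637 + 23606) + 120933) + 103381 = (24243 + 120933) + 103381 = 145176 + 103381 = 248557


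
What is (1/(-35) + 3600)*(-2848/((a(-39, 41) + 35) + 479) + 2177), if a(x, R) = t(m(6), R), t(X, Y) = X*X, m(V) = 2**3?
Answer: 79093226271/10115 ≈ 7.8194e+6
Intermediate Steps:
m(V) = 8
t(X, Y) = X**2
a(x, R) = 64 (a(x, R) = 8**2 = 64)
(1/(-35) + 3600)*(-2848/((a(-39, 41) + 35) + 479) + 2177) = (1/(-35) + 3600)*(-2848/((64 + 35) + 479) + 2177) = (-1/35 + 3600)*(-2848/(99 + 479) + 2177) = 125999*(-2848/578 + 2177)/35 = 125999*(-2848*1/578 + 2177)/35 = 125999*(-1424/289 + 2177)/35 = (125999/35)*(627729/289) = 79093226271/10115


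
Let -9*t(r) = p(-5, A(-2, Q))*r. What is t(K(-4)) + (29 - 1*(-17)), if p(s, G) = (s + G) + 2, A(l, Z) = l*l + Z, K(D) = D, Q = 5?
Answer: 146/3 ≈ 48.667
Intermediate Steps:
A(l, Z) = Z + l² (A(l, Z) = l² + Z = Z + l²)
p(s, G) = 2 + G + s (p(s, G) = (G + s) + 2 = 2 + G + s)
t(r) = -2*r/3 (t(r) = -(2 + (5 + (-2)²) - 5)*r/9 = -(2 + (5 + 4) - 5)*r/9 = -(2 + 9 - 5)*r/9 = -2*r/3)
t(K(-4)) + (29 - 1*(-17)) = -⅔*(-4) + (29 - 1*(-17)) = 8/3 + (29 + 17) = 8/3 + 46 = 146/3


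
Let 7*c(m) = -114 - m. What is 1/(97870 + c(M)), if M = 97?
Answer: 7/684879 ≈ 1.0221e-5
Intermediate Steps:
c(m) = -114/7 - m/7 (c(m) = (-114 - m)/7 = -114/7 - m/7)
1/(97870 + c(M)) = 1/(97870 + (-114/7 - 1/7*97)) = 1/(97870 + (-114/7 - 97/7)) = 1/(97870 - 211/7) = 1/(684879/7) = 7/684879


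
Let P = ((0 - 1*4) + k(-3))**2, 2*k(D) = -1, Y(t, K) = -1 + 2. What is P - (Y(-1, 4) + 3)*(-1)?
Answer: 97/4 ≈ 24.250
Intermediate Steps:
Y(t, K) = 1
k(D) = -1/2 (k(D) = (1/2)*(-1) = -1/2)
P = 81/4 (P = ((0 - 1*4) - 1/2)**2 = ((0 - 4) - 1/2)**2 = (-4 - 1/2)**2 = (-9/2)**2 = 81/4 ≈ 20.250)
P - (Y(-1, 4) + 3)*(-1) = 81/4 - (1 + 3)*(-1) = 81/4 - 4*(-1) = 81/4 - 1*(-4) = 81/4 + 4 = 97/4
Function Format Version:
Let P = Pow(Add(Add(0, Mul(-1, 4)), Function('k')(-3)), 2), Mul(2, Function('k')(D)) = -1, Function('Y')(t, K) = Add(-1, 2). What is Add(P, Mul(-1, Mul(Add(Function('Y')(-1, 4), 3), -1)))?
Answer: Rational(97, 4) ≈ 24.250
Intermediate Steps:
Function('Y')(t, K) = 1
Function('k')(D) = Rational(-1, 2) (Function('k')(D) = Mul(Rational(1, 2), -1) = Rational(-1, 2))
P = Rational(81, 4) (P = Pow(Add(Add(0, Mul(-1, 4)), Rational(-1, 2)), 2) = Pow(Add(Add(0, -4), Rational(-1, 2)), 2) = Pow(Add(-4, Rational(-1, 2)), 2) = Pow(Rational(-9, 2), 2) = Rational(81, 4) ≈ 20.250)
Add(P, Mul(-1, Mul(Add(Function('Y')(-1, 4), 3), -1))) = Add(Rational(81, 4), Mul(-1, Mul(Add(1, 3), -1))) = Add(Rational(81, 4), Mul(-1, Mul(4, -1))) = Add(Rational(81, 4), Mul(-1, -4)) = Add(Rational(81, 4), 4) = Rational(97, 4)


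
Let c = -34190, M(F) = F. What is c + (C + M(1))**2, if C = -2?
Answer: -34189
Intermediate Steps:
c + (C + M(1))**2 = -34190 + (-2 + 1)**2 = -34190 + (-1)**2 = -34190 + 1 = -34189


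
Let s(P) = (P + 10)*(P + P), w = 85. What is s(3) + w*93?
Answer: 7983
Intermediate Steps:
s(P) = 2*P*(10 + P) (s(P) = (10 + P)*(2*P) = 2*P*(10 + P))
s(3) + w*93 = 2*3*(10 + 3) + 85*93 = 2*3*13 + 7905 = 78 + 7905 = 7983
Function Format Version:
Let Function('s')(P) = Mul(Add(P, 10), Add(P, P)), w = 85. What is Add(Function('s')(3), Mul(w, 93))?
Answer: 7983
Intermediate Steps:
Function('s')(P) = Mul(2, P, Add(10, P)) (Function('s')(P) = Mul(Add(10, P), Mul(2, P)) = Mul(2, P, Add(10, P)))
Add(Function('s')(3), Mul(w, 93)) = Add(Mul(2, 3, Add(10, 3)), Mul(85, 93)) = Add(Mul(2, 3, 13), 7905) = Add(78, 7905) = 7983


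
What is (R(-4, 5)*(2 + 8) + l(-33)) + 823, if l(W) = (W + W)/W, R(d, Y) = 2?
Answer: 845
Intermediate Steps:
l(W) = 2 (l(W) = (2*W)/W = 2)
(R(-4, 5)*(2 + 8) + l(-33)) + 823 = (2*(2 + 8) + 2) + 823 = (2*10 + 2) + 823 = (20 + 2) + 823 = 22 + 823 = 845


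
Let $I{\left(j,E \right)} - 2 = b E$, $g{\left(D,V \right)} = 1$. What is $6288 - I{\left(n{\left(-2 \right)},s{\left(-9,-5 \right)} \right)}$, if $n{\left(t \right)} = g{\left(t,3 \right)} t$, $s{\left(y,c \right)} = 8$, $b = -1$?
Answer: $6294$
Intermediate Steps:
$n{\left(t \right)} = t$ ($n{\left(t \right)} = 1 t = t$)
$I{\left(j,E \right)} = 2 - E$
$6288 - I{\left(n{\left(-2 \right)},s{\left(-9,-5 \right)} \right)} = 6288 - \left(2 - 8\right) = 6288 - -6 = 6288 + 6 = 6294$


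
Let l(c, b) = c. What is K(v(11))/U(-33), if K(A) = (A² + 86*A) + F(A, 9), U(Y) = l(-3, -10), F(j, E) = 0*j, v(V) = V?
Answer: -1067/3 ≈ -355.67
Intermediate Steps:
F(j, E) = 0
U(Y) = -3
K(A) = A² + 86*A (K(A) = (A² + 86*A) + 0 = A² + 86*A)
K(v(11))/U(-33) = (11*(86 + 11))/(-3) = (11*97)*(-⅓) = 1067*(-⅓) = -1067/3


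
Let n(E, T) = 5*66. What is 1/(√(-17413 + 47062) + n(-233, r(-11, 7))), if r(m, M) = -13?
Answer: 110/26417 - √29649/79251 ≈ 0.0019913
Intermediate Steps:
n(E, T) = 330
1/(√(-17413 + 47062) + n(-233, r(-11, 7))) = 1/(√(-17413 + 47062) + 330) = 1/(√29649 + 330) = 1/(330 + √29649)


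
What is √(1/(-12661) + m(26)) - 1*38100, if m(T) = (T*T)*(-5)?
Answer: -38100 + 3*I*√60201902849/12661 ≈ -38100.0 + 58.138*I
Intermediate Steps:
m(T) = -5*T² (m(T) = T²*(-5) = -5*T²)
√(1/(-12661) + m(26)) - 1*38100 = √(1/(-12661) - 5*26²) - 1*38100 = √(-1/12661 - 5*676) - 38100 = √(-1/12661 - 3380) - 38100 = √(-42794181/12661) - 38100 = 3*I*√60201902849/12661 - 38100 = -38100 + 3*I*√60201902849/12661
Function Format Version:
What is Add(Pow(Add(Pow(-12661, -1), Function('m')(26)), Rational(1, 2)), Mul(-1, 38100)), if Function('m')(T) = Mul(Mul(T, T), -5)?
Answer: Add(-38100, Mul(Rational(3, 12661), I, Pow(60201902849, Rational(1, 2)))) ≈ Add(-38100., Mul(58.138, I))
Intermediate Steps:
Function('m')(T) = Mul(-5, Pow(T, 2)) (Function('m')(T) = Mul(Pow(T, 2), -5) = Mul(-5, Pow(T, 2)))
Add(Pow(Add(Pow(-12661, -1), Function('m')(26)), Rational(1, 2)), Mul(-1, 38100)) = Add(Pow(Add(Pow(-12661, -1), Mul(-5, Pow(26, 2))), Rational(1, 2)), Mul(-1, 38100)) = Add(Pow(Add(Rational(-1, 12661), Mul(-5, 676)), Rational(1, 2)), -38100) = Add(Pow(Add(Rational(-1, 12661), -3380), Rational(1, 2)), -38100) = Add(Pow(Rational(-42794181, 12661), Rational(1, 2)), -38100) = Add(Mul(Rational(3, 12661), I, Pow(60201902849, Rational(1, 2))), -38100) = Add(-38100, Mul(Rational(3, 12661), I, Pow(60201902849, Rational(1, 2))))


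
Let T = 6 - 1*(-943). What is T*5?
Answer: 4745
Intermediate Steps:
T = 949 (T = 6 + 943 = 949)
T*5 = 949*5 = 4745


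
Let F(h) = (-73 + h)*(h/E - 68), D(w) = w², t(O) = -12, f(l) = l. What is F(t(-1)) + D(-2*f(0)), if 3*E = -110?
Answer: 63274/11 ≈ 5752.2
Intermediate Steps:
E = -110/3 (E = (⅓)*(-110) = -110/3 ≈ -36.667)
F(h) = (-73 + h)*(-68 - 3*h/110) (F(h) = (-73 + h)*(h/(-110/3) - 68) = (-73 + h)*(h*(-3/110) - 68) = (-73 + h)*(-3*h/110 - 68) = (-73 + h)*(-68 - 3*h/110))
F(t(-1)) + D(-2*f(0)) = (4964 - 7261/110*(-12) - 3/110*(-12)²) + (-2*0)² = (4964 + 43566/55 - 3/110*144) + 0² = (4964 + 43566/55 - 216/55) + 0 = 63274/11 + 0 = 63274/11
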